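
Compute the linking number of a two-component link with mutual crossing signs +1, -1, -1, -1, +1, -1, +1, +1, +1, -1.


Step 1: Count positive crossings: 5
Step 2: Count negative crossings: 5
Step 3: Sum of signs = 5 - 5 = 0
Step 4: Linking number = sum/2 = 0/2 = 0

0


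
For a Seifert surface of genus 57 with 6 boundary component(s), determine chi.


chi = 2 - 2g - b
= 2 - 2*57 - 6
= 2 - 114 - 6 = -118

-118


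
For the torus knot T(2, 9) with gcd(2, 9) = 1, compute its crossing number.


For a torus knot T(p, q) with gcd(p,q)=1,
the crossing number is min(p*(q-1), q*(p-1)).
p*(q-1) = 2*8 = 16
q*(p-1) = 9*1 = 9
min(16, 9) = 9

9


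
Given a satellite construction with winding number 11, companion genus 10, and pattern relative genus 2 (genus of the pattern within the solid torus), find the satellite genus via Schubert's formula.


Schubert: g(satellite) = g_rel(pattern) + |winding| * g(companion),
where g_rel(pattern) is the genus of the pattern relative to the solid torus.
= 2 + 11 * 10
= 2 + 110 = 112

112


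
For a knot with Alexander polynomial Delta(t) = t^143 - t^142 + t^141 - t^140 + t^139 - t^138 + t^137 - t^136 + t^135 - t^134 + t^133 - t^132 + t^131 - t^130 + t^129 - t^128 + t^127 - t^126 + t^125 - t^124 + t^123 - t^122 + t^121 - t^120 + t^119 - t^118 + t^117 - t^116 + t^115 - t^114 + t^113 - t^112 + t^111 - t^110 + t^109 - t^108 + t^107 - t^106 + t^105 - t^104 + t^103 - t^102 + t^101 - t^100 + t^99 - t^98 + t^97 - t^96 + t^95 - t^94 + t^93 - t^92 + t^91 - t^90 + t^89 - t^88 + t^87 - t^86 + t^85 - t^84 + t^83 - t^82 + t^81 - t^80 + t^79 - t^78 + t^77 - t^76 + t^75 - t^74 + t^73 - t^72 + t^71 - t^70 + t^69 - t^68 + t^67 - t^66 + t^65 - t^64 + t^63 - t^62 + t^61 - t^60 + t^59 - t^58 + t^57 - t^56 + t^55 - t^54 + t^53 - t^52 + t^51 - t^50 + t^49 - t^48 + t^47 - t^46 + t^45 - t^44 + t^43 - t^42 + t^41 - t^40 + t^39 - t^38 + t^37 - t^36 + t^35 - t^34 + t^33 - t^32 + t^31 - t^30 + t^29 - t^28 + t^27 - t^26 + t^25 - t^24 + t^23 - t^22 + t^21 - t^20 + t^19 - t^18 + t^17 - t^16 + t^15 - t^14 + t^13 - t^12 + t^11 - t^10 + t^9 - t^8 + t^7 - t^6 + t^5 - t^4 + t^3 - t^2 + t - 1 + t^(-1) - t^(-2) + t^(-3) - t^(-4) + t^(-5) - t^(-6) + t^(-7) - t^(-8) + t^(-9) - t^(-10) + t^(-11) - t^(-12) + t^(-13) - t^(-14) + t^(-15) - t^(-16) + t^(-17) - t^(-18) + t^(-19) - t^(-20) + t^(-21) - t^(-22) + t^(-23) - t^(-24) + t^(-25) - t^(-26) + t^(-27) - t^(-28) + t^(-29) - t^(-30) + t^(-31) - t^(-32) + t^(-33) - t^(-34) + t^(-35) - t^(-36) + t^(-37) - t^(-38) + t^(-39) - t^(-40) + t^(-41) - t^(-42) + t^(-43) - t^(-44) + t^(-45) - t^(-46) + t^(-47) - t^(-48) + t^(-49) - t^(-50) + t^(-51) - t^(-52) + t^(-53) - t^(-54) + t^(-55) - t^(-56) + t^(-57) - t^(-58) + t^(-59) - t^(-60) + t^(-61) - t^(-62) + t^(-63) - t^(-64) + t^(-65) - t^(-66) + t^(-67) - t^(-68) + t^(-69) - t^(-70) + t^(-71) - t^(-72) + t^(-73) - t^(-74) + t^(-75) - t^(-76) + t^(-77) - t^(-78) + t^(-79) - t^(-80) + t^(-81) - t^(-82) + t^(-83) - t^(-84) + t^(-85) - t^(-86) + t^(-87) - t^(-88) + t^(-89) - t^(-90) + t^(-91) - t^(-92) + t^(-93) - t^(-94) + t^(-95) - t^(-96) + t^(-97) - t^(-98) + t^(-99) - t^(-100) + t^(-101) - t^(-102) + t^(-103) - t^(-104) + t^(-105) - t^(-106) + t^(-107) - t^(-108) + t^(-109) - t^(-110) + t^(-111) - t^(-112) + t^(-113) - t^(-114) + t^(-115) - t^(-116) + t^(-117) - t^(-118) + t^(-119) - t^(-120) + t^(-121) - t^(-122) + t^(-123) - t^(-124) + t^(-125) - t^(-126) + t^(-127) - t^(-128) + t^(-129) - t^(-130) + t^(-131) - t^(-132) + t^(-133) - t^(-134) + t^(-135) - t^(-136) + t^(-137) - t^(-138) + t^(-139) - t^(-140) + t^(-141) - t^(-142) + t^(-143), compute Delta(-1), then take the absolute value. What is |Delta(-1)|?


Step 1: The polynomial has 287 terms with alternating signs, exponents from 143 down to -143.
Step 2: Substitute t = -1. The i-th term has coefficient (-1)^i and exponent (m-i),
  so its value is (-1)^i * (-1)^(m-i) = (-1)^m = -1 for every i.
Step 3: All 287 terms equal -1, so Delta(-1) = 287 * (-1) = -287
Step 4: |Delta(-1)| = 287

287


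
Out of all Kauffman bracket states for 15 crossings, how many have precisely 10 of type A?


We choose which 10 of 15 crossings get A-smoothings.
C(15, 10) = 15! / (10! * 5!)
= 3003

3003


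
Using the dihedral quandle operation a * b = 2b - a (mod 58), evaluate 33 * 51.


33 * 51 = 2*51 - 33 mod 58
= 102 - 33 mod 58
= 69 mod 58 = 11

11


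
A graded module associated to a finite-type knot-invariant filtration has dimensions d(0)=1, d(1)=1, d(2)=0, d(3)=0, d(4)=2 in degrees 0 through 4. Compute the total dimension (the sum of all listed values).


Total dimension = d(0) + d(1) + ... + d(4)
= 1 + 1 + 0 + 0 + 2
= 4

4


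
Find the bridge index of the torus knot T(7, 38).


The bridge number of T(p,q) is min(p,q).
min(7, 38) = 7

7


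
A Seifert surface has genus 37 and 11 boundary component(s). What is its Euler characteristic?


chi = 2 - 2g - b
= 2 - 2*37 - 11
= 2 - 74 - 11 = -83

-83


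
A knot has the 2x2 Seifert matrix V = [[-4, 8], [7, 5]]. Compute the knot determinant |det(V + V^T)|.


Step 1: Form V + V^T where V = [[-4, 8], [7, 5]]
  V^T = [[-4, 7], [8, 5]]
  V + V^T = [[-8, 15], [15, 10]]
Step 2: det(V + V^T) = (-8)*10 - 15*15
  = -80 - 225 = -305
Step 3: Knot determinant = |det(V + V^T)| = |-305| = 305

305


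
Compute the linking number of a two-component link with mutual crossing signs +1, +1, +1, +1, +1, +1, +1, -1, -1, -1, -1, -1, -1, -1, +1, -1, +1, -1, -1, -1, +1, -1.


Step 1: Count positive crossings: 10
Step 2: Count negative crossings: 12
Step 3: Sum of signs = 10 - 12 = -2
Step 4: Linking number = sum/2 = -2/2 = -1

-1


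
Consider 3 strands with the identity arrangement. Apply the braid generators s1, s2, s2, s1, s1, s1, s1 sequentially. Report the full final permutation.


Starting with identity [1, 2, 3].
Apply generators in sequence:
  After s1: [2, 1, 3]
  After s2: [2, 3, 1]
  After s2: [2, 1, 3]
  After s1: [1, 2, 3]
  After s1: [2, 1, 3]
  After s1: [1, 2, 3]
  After s1: [2, 1, 3]
Final permutation: [2, 1, 3]

[2, 1, 3]


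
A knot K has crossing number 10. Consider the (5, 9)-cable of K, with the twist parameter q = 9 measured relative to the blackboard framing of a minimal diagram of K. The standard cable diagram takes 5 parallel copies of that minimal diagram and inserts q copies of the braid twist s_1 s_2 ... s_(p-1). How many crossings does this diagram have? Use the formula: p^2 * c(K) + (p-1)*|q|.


Step 1: Each of the c(K) crossings of the companion diagram becomes p*p = p^2 crossings among the p parallel strands, and each of the |q| twists s_1 s_2 ... s_(p-1) adds (p-1) crossings.
  Crossings = p^2 * c(K) + (p-1)*|q|
Step 2: = 5^2 * 10 + (5-1)*9
Step 3: = 25*10 + 4*9
Step 4: = 250 + 36 = 286

286


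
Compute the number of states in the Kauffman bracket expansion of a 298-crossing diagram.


Each crossing contributes 2 choices (A-smoothing or B-smoothing).
Total states = 2^298 = 509258994083621521567111422102344540262867098416484062659035112338595324940834176545849344

509258994083621521567111422102344540262867098416484062659035112338595324940834176545849344


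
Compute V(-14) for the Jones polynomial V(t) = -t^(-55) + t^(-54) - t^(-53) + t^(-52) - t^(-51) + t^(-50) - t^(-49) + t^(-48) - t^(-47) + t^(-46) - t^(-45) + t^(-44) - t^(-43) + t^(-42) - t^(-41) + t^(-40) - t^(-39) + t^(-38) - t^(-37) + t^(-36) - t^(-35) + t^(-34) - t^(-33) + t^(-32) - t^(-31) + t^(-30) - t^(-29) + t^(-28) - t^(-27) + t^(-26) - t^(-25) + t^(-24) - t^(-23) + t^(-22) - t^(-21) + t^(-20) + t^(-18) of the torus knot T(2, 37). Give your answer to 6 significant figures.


Substituting t = -14 into V(t) = -t^(-55) + t^(-54) - t^(-53) + t^(-52) - t^(-51) + t^(-50) - t^(-49) + t^(-48) - t^(-47) + t^(-46) - t^(-45) + t^(-44) - t^(-43) + t^(-42) - t^(-41) + t^(-40) - t^(-39) + t^(-38) - t^(-37) + t^(-36) - t^(-35) + t^(-34) - t^(-33) + t^(-32) - t^(-31) + t^(-30) - t^(-29) + t^(-28) - t^(-27) + t^(-26) - t^(-25) + t^(-24) - t^(-23) + t^(-22) - t^(-21) + t^(-20) + t^(-18):
  (-)t^(-55) = 9.18244e-64
  (+)t^(-54) = 1.28554e-62
  (-)t^(-53) = 1.79976e-61
  (+)t^(-52) = 2.51966e-60
  (-)t^(-51) = 3.52753e-59
  (+)t^(-50) = 4.93854e-58
  (-)t^(-49) = 6.91395e-57
  (+)t^(-48) = 9.67953e-56
  (-)t^(-47) = 1.35513e-54
  (+)t^(-46) = 1.89719e-53
  (-)t^(-45) = 2.65606e-52
  (+)t^(-44) = 3.71849e-51
  (-)t^(-43) = 5.20588e-50
  (+)t^(-42) = 7.28824e-49
  (-)t^(-41) = 1.02035e-47
  (+)t^(-40) = 1.42849e-46
  (-)t^(-39) = 1.99989e-45
  (+)t^(-38) = 2.79985e-44
  (-)t^(-37) = 3.91979e-43
  (+)t^(-36) = 5.4877e-42
  (-)t^(-35) = 7.68279e-41
  (+)t^(-34) = 1.07559e-39
  (-)t^(-33) = 1.50583e-38
  (+)t^(-32) = 2.10816e-37
  (-)t^(-31) = 2.95142e-36
  (+)t^(-30) = 4.13199e-35
  (-)t^(-29) = 5.78478e-34
  (+)t^(-28) = 8.09869e-33
  (-)t^(-27) = 1.13382e-31
  (+)t^(-26) = 1.58734e-30
  (-)t^(-25) = 2.22228e-29
  (+)t^(-24) = 3.11119e-28
  (-)t^(-23) = 4.35567e-27
  (+)t^(-22) = 6.09794e-26
  (-)t^(-21) = 8.53712e-25
  (+)t^(-20) = 1.1952e-23
  (+)t^(-18) = 2.34258e-21
Sum = (9.18244e-64) + (1.28554e-62) + (1.79976e-61) + (2.51966e-60) + (3.52753e-59) + (4.93854e-58) + (6.91395e-57) + (9.67953e-56) + (1.35513e-54) + (1.89719e-53) + (2.65606e-52) + (3.71849e-51) + (5.20588e-50) + (7.28824e-49) + (1.02035e-47) + (1.42849e-46) + (1.99989e-45) + (2.79985e-44) + (3.91979e-43) + (5.4877e-42) + (7.68279e-41) + (1.07559e-39) + (1.50583e-38) + (2.10816e-37) + (2.95142e-36) + (4.13199e-35) + (5.78478e-34) + (8.09869e-33) + (1.13382e-31) + (1.58734e-30) + (2.22228e-29) + (3.11119e-28) + (4.35567e-27) + (6.09794e-26) + (8.53712e-25) + (1.1952e-23) + (2.34258e-21)
= 2.355456345e-21
Rounded to 6 significant figures: 2.35546e-21

2.35546e-21


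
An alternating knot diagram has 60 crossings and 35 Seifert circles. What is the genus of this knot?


For alternating knots, g = (c - s + 1)/2.
= (60 - 35 + 1)/2
= 26/2 = 13

13


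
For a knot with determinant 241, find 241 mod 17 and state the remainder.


Step 1: A knot is p-colorable if and only if p divides its determinant.
Step 2: Compute 241 mod 17.
241 = 14 * 17 + 3
Step 3: 241 mod 17 = 3
Step 4: The knot is 17-colorable: no

3


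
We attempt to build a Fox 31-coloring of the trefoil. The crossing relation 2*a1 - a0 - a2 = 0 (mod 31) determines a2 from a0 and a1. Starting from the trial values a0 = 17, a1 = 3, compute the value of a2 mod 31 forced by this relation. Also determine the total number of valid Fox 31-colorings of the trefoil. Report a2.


Step 1: Apply the given crossing relation 2*a1 - a0 - a2 = 0 (mod 31).
  a2 = 2*a1 - a0 mod 31
  a2 = 2*3 - 17 mod 31
  a2 = 6 - 17 mod 31
  a2 = -11 mod 31 = 20
Step 2: The trefoil has determinant 3.
  Number of Fox p-colorings (p prime) is p^2 if p = 3, else p.
  Since 31 does not divide 3, only trivial (constant) colorings exist.
  (So the trial a0 = 17, a1 = 3 with a0 != a1 does NOT extend to a valid coloring of the whole trefoil: the other two crossing relations require 3*(a1 - a0) = 0 (mod 31), which fails.)
  Total colorings = 31
Step 3: a2 = 20, total Fox 31-colorings = 31

20


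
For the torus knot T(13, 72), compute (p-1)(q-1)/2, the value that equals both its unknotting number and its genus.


For a torus knot T(p,q), both the unknotting number and genus equal (p-1)(q-1)/2.
= (13-1)(72-1)/2
= 12*71/2
= 852/2 = 426

426


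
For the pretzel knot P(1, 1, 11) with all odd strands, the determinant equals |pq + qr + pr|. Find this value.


Step 1: Compute pq + qr + pr.
pq = 1*1 = 1
qr = 1*11 = 11
pr = 1*11 = 11
pq + qr + pr = 1 + 11 + 11 = 23
Step 2: Take absolute value.
det(P(1,1,11)) = |23| = 23

23


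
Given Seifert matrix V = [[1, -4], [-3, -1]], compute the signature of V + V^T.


Step 1: V + V^T = [[2, -7], [-7, -2]]
Step 2: trace = 0, det = -53
Step 3: Discriminant = 0^2 - 4*(-53) = 212
Step 4: Eigenvalues: 7.28011, -7.28011
Step 5: Signature = (# positive eigenvalues) - (# negative eigenvalues) = 0

0


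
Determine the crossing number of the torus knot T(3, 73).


For a torus knot T(p, q) with gcd(p,q)=1,
the crossing number is min(p*(q-1), q*(p-1)).
p*(q-1) = 3*72 = 216
q*(p-1) = 73*2 = 146
min(216, 146) = 146

146


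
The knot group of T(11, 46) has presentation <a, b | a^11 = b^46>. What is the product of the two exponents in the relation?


The relation is a^11 = b^46.
Product of exponents = 11 * 46
= 506

506


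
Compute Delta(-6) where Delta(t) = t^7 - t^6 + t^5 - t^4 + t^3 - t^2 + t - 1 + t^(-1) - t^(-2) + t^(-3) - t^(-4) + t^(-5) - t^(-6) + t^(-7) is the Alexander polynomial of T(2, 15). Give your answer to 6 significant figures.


Substituting t = -6 into Delta(t) = t^7 - t^6 + t^5 - t^4 + t^3 - t^2 + t - 1 + t^(-1) - t^(-2) + t^(-3) - t^(-4) + t^(-5) - t^(-6) + t^(-7):
Term values: (-279936) + (-46656) + (-7776) + (-1296) + (-216) + (-36) + (-6) + (-1) + (-0.166667) + (-0.0277778) + (-0.00462963) + (-0.000771605) + (-0.000128601) + (-2.14335e-05) + (-3.57225e-06)
Sum = -335923.2
Rounded to 6 significant figures: -335923

-335923


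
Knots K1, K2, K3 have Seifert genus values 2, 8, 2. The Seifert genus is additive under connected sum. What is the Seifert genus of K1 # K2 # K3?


The Seifert genus is additive under connected sum.
Seifert genus(K1 # K2 # K3) = (2) + (8) + (2)
= 12

12


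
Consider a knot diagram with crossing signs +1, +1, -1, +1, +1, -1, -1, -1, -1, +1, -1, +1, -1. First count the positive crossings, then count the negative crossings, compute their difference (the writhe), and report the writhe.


Step 1: Count positive crossings (+1).
Positive crossings: 6
Step 2: Count negative crossings (-1).
Negative crossings: 7
Step 3: Writhe = (positive) - (negative)
w = 6 - 7 = -1
Step 4: |w| = 1, and w is negative

-1


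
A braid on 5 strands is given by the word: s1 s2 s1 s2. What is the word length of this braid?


The word length counts the number of generators (including inverses).
Listing each generator: s1, s2, s1, s2
There are 4 generators in this braid word.

4


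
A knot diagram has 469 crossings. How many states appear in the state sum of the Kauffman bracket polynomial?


Each crossing contributes 2 choices (A-smoothing or B-smoothing).
Total states = 2^469 = 1524291284333980581729295522359944485228807686848130444755447734192076044345588681699368214386470689042884243711624327585667956874652483059712

1524291284333980581729295522359944485228807686848130444755447734192076044345588681699368214386470689042884243711624327585667956874652483059712


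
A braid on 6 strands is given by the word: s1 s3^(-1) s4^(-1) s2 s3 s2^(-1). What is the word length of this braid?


The word length counts the number of generators (including inverses).
Listing each generator: s1, s3^(-1), s4^(-1), s2, s3, s2^(-1)
There are 6 generators in this braid word.

6


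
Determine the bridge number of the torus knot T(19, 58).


The bridge number of T(p,q) is min(p,q).
min(19, 58) = 19

19


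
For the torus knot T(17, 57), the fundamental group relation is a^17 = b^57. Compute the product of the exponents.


The relation is a^17 = b^57.
Product of exponents = 17 * 57
= 969

969


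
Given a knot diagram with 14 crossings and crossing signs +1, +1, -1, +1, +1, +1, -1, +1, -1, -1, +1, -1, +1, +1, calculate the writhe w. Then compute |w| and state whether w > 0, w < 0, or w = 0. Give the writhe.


Step 1: Count positive crossings (+1).
Positive crossings: 9
Step 2: Count negative crossings (-1).
Negative crossings: 5
Step 3: Writhe = (positive) - (negative)
w = 9 - 5 = 4
Step 4: |w| = 4, and w is positive

4


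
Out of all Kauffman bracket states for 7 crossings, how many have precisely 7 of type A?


We choose which 7 of 7 crossings get A-smoothings.
C(7, 7) = 7! / (7! * 0!)
= 1

1


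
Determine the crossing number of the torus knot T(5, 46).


For a torus knot T(p, q) with gcd(p,q)=1,
the crossing number is min(p*(q-1), q*(p-1)).
p*(q-1) = 5*45 = 225
q*(p-1) = 46*4 = 184
min(225, 184) = 184

184


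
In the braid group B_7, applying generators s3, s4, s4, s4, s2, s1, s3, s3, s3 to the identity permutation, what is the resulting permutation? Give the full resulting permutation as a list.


Starting with identity [1, 2, 3, 4, 5, 6, 7].
Apply generators in sequence:
  After s3: [1, 2, 4, 3, 5, 6, 7]
  After s4: [1, 2, 4, 5, 3, 6, 7]
  After s4: [1, 2, 4, 3, 5, 6, 7]
  After s4: [1, 2, 4, 5, 3, 6, 7]
  After s2: [1, 4, 2, 5, 3, 6, 7]
  After s1: [4, 1, 2, 5, 3, 6, 7]
  After s3: [4, 1, 5, 2, 3, 6, 7]
  After s3: [4, 1, 2, 5, 3, 6, 7]
  After s3: [4, 1, 5, 2, 3, 6, 7]
Final permutation: [4, 1, 5, 2, 3, 6, 7]

[4, 1, 5, 2, 3, 6, 7]


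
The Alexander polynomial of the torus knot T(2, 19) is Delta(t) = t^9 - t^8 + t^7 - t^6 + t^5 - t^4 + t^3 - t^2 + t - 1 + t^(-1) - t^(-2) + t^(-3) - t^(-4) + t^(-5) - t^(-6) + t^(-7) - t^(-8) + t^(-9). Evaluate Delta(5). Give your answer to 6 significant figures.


Substituting t = 5 into Delta(t) = t^9 - t^8 + t^7 - t^6 + t^5 - t^4 + t^3 - t^2 + t - 1 + t^(-1) - t^(-2) + t^(-3) - t^(-4) + t^(-5) - t^(-6) + t^(-7) - t^(-8) + t^(-9):
Term values: (1953125) + (-390625) + (78125) + (-15625) + (3125) + (-625) + (125) + (-25) + (5) + (-1) + (0.2) + (-0.04) + (0.008) + (-0.0016) + (0.00032) + (-6.4e-05) + (1.28e-05) + (-2.56e-06) + (5.12e-07)
Sum = 1627604.167
Rounded to 6 significant figures: 1.6276e+06

1.6276e+06


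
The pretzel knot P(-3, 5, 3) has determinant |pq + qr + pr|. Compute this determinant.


Step 1: Compute pq + qr + pr.
pq = (-3)*5 = -15
qr = 5*3 = 15
pr = (-3)*3 = -9
pq + qr + pr = -15 + 15 + (-9) = -9
Step 2: Take absolute value.
det(P(-3,5,3)) = |-9| = 9

9


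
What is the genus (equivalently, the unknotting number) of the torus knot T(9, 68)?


For a torus knot T(p,q), both the unknotting number and genus equal (p-1)(q-1)/2.
= (9-1)(68-1)/2
= 8*67/2
= 536/2 = 268

268


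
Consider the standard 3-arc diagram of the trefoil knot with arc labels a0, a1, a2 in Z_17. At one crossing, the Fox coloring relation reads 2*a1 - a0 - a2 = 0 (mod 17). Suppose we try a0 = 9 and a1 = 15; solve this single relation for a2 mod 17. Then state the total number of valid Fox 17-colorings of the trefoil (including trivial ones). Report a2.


Step 1: Apply the given crossing relation 2*a1 - a0 - a2 = 0 (mod 17).
  a2 = 2*a1 - a0 mod 17
  a2 = 2*15 - 9 mod 17
  a2 = 30 - 9 mod 17
  a2 = 21 mod 17 = 4
Step 2: The trefoil has determinant 3.
  Number of Fox p-colorings (p prime) is p^2 if p = 3, else p.
  Since 17 does not divide 3, only trivial (constant) colorings exist.
  (So the trial a0 = 9, a1 = 15 with a0 != a1 does NOT extend to a valid coloring of the whole trefoil: the other two crossing relations require 3*(a1 - a0) = 0 (mod 17), which fails.)
  Total colorings = 17
Step 3: a2 = 4, total Fox 17-colorings = 17

4


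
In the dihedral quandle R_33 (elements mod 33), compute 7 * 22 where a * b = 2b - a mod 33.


7 * 22 = 2*22 - 7 mod 33
= 44 - 7 mod 33
= 37 mod 33 = 4

4


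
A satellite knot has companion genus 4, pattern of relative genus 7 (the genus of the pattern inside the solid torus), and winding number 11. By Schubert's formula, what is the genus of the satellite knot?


Schubert: g(satellite) = g_rel(pattern) + |winding| * g(companion),
where g_rel(pattern) is the genus of the pattern relative to the solid torus.
= 7 + 11 * 4
= 7 + 44 = 51

51


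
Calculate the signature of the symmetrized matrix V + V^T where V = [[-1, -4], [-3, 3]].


Step 1: V + V^T = [[-2, -7], [-7, 6]]
Step 2: trace = 4, det = -61
Step 3: Discriminant = 4^2 - 4*(-61) = 260
Step 4: Eigenvalues: 10.0623, -6.06226
Step 5: Signature = (# positive eigenvalues) - (# negative eigenvalues) = 0

0


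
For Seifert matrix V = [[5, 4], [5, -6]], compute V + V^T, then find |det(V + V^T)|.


Step 1: Form V + V^T where V = [[5, 4], [5, -6]]
  V^T = [[5, 5], [4, -6]]
  V + V^T = [[10, 9], [9, -12]]
Step 2: det(V + V^T) = 10*(-12) - 9*9
  = -120 - 81 = -201
Step 3: Knot determinant = |det(V + V^T)| = |-201| = 201

201


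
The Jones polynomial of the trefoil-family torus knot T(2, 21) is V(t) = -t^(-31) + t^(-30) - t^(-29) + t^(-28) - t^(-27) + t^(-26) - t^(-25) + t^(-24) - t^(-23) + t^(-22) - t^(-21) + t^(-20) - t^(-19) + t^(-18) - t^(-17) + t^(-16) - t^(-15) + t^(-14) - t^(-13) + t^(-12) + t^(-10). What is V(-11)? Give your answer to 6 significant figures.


Substituting t = -11 into V(t) = -t^(-31) + t^(-30) - t^(-29) + t^(-28) - t^(-27) + t^(-26) - t^(-25) + t^(-24) - t^(-23) + t^(-22) - t^(-21) + t^(-20) - t^(-19) + t^(-18) - t^(-17) + t^(-16) - t^(-15) + t^(-14) - t^(-13) + t^(-12) + t^(-10):
  (-)t^(-31) = 5.20987e-33
  (+)t^(-30) = 5.73086e-32
  (-)t^(-29) = 6.30394e-31
  (+)t^(-28) = 6.93433e-30
  (-)t^(-27) = 7.62777e-29
  (+)t^(-26) = 8.39055e-28
  (-)t^(-25) = 9.2296e-27
  (+)t^(-24) = 1.01526e-25
  (-)t^(-23) = 1.11678e-24
  (+)t^(-22) = 1.22846e-23
  (-)t^(-21) = 1.35131e-22
  (+)t^(-20) = 1.48644e-21
  (-)t^(-19) = 1.63508e-20
  (+)t^(-18) = 1.79859e-19
  (-)t^(-17) = 1.97845e-18
  (+)t^(-16) = 2.17629e-17
  (-)t^(-15) = 2.39392e-16
  (+)t^(-14) = 2.63331e-15
  (-)t^(-13) = 2.89664e-14
  (+)t^(-12) = 3.18631e-13
  (+)t^(-10) = 3.85543e-11
Sum = (5.20987e-33) + (5.73086e-32) + (6.30394e-31) + (6.93433e-30) + (7.62777e-29) + (8.39055e-28) + (9.2296e-27) + (1.01526e-25) + (1.11678e-24) + (1.22846e-23) + (1.35131e-22) + (1.48644e-21) + (1.63508e-20) + (1.79859e-19) + (1.97845e-18) + (2.17629e-17) + (2.39392e-16) + (2.63331e-15) + (2.89664e-14) + (3.18631e-13) + (3.85543e-11)
= 3.890482284e-11
Rounded to 6 significant figures: 3.89048e-11

3.89048e-11


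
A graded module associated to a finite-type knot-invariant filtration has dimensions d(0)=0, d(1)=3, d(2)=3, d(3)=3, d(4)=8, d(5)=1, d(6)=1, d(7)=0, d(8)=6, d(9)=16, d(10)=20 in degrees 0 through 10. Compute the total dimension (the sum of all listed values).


Total dimension = d(0) + d(1) + ... + d(10)
= 0 + 3 + 3 + 3 + 8 + 1 + 1 + 0 + 6 + 16 + 20
= 61

61


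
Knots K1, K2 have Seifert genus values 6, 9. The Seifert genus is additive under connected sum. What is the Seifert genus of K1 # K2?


The Seifert genus is additive under connected sum.
Seifert genus(K1 # K2) = (6) + (9)
= 15

15


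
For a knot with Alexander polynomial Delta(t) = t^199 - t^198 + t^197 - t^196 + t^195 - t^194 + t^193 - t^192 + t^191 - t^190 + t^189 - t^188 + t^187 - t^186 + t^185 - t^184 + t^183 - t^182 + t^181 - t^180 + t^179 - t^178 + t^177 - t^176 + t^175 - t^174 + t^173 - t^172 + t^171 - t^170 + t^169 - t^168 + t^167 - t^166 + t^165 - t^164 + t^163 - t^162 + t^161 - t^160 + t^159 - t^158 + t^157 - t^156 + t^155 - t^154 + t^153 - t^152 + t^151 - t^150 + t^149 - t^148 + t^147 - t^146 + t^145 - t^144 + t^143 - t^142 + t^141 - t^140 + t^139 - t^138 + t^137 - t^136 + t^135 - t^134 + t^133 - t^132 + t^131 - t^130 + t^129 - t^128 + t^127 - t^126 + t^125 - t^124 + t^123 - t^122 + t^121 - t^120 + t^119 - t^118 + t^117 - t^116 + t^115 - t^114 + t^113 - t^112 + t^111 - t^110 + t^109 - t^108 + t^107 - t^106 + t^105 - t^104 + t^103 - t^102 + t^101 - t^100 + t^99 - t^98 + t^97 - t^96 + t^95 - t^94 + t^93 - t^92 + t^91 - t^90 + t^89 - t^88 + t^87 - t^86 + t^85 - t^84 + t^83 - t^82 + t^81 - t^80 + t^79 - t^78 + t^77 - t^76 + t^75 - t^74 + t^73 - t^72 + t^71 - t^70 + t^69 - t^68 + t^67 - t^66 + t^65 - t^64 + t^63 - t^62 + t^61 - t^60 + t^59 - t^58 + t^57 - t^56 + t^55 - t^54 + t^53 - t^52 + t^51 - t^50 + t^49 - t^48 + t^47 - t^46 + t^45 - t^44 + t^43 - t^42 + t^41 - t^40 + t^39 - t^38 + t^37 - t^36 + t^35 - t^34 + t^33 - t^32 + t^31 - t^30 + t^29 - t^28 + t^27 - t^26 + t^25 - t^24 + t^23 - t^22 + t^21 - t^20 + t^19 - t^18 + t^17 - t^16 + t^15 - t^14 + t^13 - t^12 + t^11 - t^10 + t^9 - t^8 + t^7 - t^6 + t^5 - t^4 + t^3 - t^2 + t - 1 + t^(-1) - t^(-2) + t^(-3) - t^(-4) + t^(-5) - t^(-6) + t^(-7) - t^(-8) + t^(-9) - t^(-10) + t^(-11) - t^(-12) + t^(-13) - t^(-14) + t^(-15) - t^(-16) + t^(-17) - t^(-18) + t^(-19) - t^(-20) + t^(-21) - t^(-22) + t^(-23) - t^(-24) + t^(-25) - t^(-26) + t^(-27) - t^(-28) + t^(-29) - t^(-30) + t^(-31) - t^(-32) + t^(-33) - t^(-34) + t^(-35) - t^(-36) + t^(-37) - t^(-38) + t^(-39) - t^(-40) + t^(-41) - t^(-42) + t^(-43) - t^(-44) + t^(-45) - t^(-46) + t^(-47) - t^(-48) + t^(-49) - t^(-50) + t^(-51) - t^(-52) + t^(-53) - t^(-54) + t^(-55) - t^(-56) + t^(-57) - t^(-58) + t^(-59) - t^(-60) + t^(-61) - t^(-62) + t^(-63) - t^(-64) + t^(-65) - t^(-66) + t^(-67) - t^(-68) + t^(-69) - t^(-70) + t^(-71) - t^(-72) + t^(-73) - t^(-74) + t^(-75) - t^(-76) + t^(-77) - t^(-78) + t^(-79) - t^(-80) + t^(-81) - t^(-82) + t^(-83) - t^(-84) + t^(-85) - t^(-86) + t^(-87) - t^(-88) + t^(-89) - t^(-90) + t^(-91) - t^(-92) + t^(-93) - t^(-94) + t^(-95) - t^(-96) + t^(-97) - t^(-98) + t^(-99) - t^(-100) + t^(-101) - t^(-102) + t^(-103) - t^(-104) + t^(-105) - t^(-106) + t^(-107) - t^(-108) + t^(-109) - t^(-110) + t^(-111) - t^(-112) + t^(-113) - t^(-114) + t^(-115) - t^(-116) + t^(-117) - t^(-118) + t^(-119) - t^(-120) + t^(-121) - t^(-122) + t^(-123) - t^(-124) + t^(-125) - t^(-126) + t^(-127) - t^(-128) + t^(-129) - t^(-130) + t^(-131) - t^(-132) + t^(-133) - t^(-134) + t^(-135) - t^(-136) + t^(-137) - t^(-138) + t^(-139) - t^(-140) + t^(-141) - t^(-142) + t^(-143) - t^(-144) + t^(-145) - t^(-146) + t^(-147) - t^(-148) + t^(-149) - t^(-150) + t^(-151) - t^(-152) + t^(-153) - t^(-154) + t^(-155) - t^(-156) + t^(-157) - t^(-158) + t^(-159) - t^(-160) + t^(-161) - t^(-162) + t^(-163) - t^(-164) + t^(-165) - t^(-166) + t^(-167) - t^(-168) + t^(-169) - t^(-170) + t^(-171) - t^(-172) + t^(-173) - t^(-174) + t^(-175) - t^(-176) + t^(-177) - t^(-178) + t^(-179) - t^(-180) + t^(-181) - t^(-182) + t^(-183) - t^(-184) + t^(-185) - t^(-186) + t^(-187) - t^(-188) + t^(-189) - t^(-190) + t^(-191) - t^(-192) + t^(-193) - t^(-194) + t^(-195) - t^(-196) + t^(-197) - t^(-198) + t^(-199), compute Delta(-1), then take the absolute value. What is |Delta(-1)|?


Step 1: The polynomial has 399 terms with alternating signs, exponents from 199 down to -199.
Step 2: Substitute t = -1. The i-th term has coefficient (-1)^i and exponent (m-i),
  so its value is (-1)^i * (-1)^(m-i) = (-1)^m = -1 for every i.
Step 3: All 399 terms equal -1, so Delta(-1) = 399 * (-1) = -399
Step 4: |Delta(-1)| = 399

399


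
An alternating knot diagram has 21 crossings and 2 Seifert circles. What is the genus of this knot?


For alternating knots, g = (c - s + 1)/2.
= (21 - 2 + 1)/2
= 20/2 = 10

10


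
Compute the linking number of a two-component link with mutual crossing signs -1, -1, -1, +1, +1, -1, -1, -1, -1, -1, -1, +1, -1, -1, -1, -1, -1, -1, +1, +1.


Step 1: Count positive crossings: 5
Step 2: Count negative crossings: 15
Step 3: Sum of signs = 5 - 15 = -10
Step 4: Linking number = sum/2 = -10/2 = -5

-5


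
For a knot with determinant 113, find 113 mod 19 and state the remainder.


Step 1: A knot is p-colorable if and only if p divides its determinant.
Step 2: Compute 113 mod 19.
113 = 5 * 19 + 18
Step 3: 113 mod 19 = 18
Step 4: The knot is 19-colorable: no

18


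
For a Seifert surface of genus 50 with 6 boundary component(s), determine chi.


chi = 2 - 2g - b
= 2 - 2*50 - 6
= 2 - 100 - 6 = -104

-104


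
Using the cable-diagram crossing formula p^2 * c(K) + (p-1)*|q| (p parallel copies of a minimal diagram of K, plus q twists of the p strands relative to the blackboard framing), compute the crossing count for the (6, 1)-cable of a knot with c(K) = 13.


Step 1: Each of the c(K) crossings of the companion diagram becomes p*p = p^2 crossings among the p parallel strands, and each of the |q| twists s_1 s_2 ... s_(p-1) adds (p-1) crossings.
  Crossings = p^2 * c(K) + (p-1)*|q|
Step 2: = 6^2 * 13 + (6-1)*1
Step 3: = 36*13 + 5*1
Step 4: = 468 + 5 = 473

473


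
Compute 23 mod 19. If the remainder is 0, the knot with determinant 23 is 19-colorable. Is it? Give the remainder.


Step 1: A knot is p-colorable if and only if p divides its determinant.
Step 2: Compute 23 mod 19.
23 = 1 * 19 + 4
Step 3: 23 mod 19 = 4
Step 4: The knot is 19-colorable: no

4


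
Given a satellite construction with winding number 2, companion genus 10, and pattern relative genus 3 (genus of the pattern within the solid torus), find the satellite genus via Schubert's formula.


Schubert: g(satellite) = g_rel(pattern) + |winding| * g(companion),
where g_rel(pattern) is the genus of the pattern relative to the solid torus.
= 3 + 2 * 10
= 3 + 20 = 23

23


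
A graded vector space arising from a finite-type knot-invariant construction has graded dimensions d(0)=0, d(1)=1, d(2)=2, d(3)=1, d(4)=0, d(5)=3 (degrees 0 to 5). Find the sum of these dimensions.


Total dimension = d(0) + d(1) + ... + d(5)
= 0 + 1 + 2 + 1 + 0 + 3
= 7

7


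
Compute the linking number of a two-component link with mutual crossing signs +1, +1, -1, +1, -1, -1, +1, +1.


Step 1: Count positive crossings: 5
Step 2: Count negative crossings: 3
Step 3: Sum of signs = 5 - 3 = 2
Step 4: Linking number = sum/2 = 2/2 = 1

1


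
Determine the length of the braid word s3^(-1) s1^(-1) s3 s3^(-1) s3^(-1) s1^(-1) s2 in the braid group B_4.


The word length counts the number of generators (including inverses).
Listing each generator: s3^(-1), s1^(-1), s3, s3^(-1), s3^(-1), s1^(-1), s2
There are 7 generators in this braid word.

7


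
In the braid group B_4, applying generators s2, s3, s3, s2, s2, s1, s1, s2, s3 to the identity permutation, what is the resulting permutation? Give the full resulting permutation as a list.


Starting with identity [1, 2, 3, 4].
Apply generators in sequence:
  After s2: [1, 3, 2, 4]
  After s3: [1, 3, 4, 2]
  After s3: [1, 3, 2, 4]
  After s2: [1, 2, 3, 4]
  After s2: [1, 3, 2, 4]
  After s1: [3, 1, 2, 4]
  After s1: [1, 3, 2, 4]
  After s2: [1, 2, 3, 4]
  After s3: [1, 2, 4, 3]
Final permutation: [1, 2, 4, 3]

[1, 2, 4, 3]


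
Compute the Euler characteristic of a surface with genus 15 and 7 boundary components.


chi = 2 - 2g - b
= 2 - 2*15 - 7
= 2 - 30 - 7 = -35

-35


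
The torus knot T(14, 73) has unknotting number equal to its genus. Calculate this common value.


For a torus knot T(p,q), both the unknotting number and genus equal (p-1)(q-1)/2.
= (14-1)(73-1)/2
= 13*72/2
= 936/2 = 468

468


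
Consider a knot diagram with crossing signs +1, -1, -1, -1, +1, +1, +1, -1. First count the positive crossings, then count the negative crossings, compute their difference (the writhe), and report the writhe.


Step 1: Count positive crossings (+1).
Positive crossings: 4
Step 2: Count negative crossings (-1).
Negative crossings: 4
Step 3: Writhe = (positive) - (negative)
w = 4 - 4 = 0
Step 4: |w| = 0, and w is zero

0


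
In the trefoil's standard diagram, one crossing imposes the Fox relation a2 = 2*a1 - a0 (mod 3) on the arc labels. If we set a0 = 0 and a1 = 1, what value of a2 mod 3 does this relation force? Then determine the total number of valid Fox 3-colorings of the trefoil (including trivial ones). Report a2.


Step 1: Apply the given crossing relation 2*a1 - a0 - a2 = 0 (mod 3).
  a2 = 2*a1 - a0 mod 3
  a2 = 2*1 - 0 mod 3
  a2 = 2 - 0 mod 3
  a2 = 2 mod 3 = 2
Step 2: The trefoil has determinant 3.
  Number of Fox p-colorings (p prime) is p^2 if p = 3, else p.
  Since p = 3 divides det = 3, the trefoil is 3-colorable.
  (Indeed for p = 3 any choice of a0, a1 extends to a valid coloring; the trial (a0, a1, a2) = (0, 1, 2) satisfies all three crossing relations.)
  Total colorings = 3^2 = 9
Step 3: a2 = 2, total Fox 3-colorings = 9

2


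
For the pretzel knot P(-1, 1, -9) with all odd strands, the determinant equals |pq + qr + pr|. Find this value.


Step 1: Compute pq + qr + pr.
pq = (-1)*1 = -1
qr = 1*(-9) = -9
pr = (-1)*(-9) = 9
pq + qr + pr = -1 + (-9) + 9 = -1
Step 2: Take absolute value.
det(P(-1,1,-9)) = |-1| = 1

1


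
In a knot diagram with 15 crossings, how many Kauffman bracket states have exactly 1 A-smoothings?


We choose which 1 of 15 crossings get A-smoothings.
C(15, 1) = 15! / (1! * 14!)
= 15

15


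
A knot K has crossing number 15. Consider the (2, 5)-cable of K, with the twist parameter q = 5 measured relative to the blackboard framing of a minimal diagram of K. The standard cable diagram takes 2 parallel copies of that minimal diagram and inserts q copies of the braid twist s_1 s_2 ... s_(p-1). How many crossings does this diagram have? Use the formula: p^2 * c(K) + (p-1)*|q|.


Step 1: Each of the c(K) crossings of the companion diagram becomes p*p = p^2 crossings among the p parallel strands, and each of the |q| twists s_1 s_2 ... s_(p-1) adds (p-1) crossings.
  Crossings = p^2 * c(K) + (p-1)*|q|
Step 2: = 2^2 * 15 + (2-1)*5
Step 3: = 4*15 + 1*5
Step 4: = 60 + 5 = 65

65


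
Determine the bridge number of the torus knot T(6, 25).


The bridge number of T(p,q) is min(p,q).
min(6, 25) = 6

6


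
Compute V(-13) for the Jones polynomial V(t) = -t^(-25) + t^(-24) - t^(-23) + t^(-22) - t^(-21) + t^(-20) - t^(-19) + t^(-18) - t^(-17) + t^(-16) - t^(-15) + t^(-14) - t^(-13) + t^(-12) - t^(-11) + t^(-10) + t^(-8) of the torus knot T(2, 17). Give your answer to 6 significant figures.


Substituting t = -13 into V(t) = -t^(-25) + t^(-24) - t^(-23) + t^(-22) - t^(-21) + t^(-20) - t^(-19) + t^(-18) - t^(-17) + t^(-16) - t^(-15) + t^(-14) - t^(-13) + t^(-12) - t^(-11) + t^(-10) + t^(-8):
  (-)t^(-25) = 1.41715e-28
  (+)t^(-24) = 1.8423e-27
  (-)t^(-23) = 2.39499e-26
  (+)t^(-22) = 3.11348e-25
  (-)t^(-21) = 4.04753e-24
  (+)t^(-20) = 5.26178e-23
  (-)t^(-19) = 6.84032e-22
  (+)t^(-18) = 8.89241e-21
  (-)t^(-17) = 1.15601e-19
  (+)t^(-16) = 1.50282e-18
  (-)t^(-15) = 1.95366e-17
  (+)t^(-14) = 2.53976e-16
  (-)t^(-13) = 3.30169e-15
  (+)t^(-12) = 4.2922e-14
  (-)t^(-11) = 5.57986e-13
  (+)t^(-10) = 7.25382e-12
  (+)t^(-8) = 1.22589e-09
Sum = (1.41715e-28) + (1.8423e-27) + (2.39499e-26) + (3.11348e-25) + (4.04753e-24) + (5.26178e-23) + (6.84032e-22) + (8.89241e-21) + (1.15601e-19) + (1.50282e-18) + (1.95366e-17) + (2.53976e-16) + (3.30169e-15) + (4.2922e-14) + (5.57986e-13) + (7.25382e-12) + (1.22589e-09)
= 1.233753039e-09
Rounded to 6 significant figures: 1.23375e-09

1.23375e-09


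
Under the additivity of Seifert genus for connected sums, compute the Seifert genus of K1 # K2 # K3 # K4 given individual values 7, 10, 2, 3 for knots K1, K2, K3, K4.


The Seifert genus is additive under connected sum.
Seifert genus(K1 # K2 # K3 # K4) = (7) + (10) + (2) + (3)
= 22

22


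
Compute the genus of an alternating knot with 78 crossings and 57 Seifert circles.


For alternating knots, g = (c - s + 1)/2.
= (78 - 57 + 1)/2
= 22/2 = 11

11


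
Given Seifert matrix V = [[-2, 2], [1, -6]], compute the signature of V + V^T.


Step 1: V + V^T = [[-4, 3], [3, -12]]
Step 2: trace = -16, det = 39
Step 3: Discriminant = (-16)^2 - 4*39 = 100
Step 4: Eigenvalues: -3, -13
Step 5: Signature = (# positive eigenvalues) - (# negative eigenvalues) = -2

-2


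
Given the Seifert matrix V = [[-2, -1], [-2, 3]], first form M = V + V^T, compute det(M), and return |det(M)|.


Step 1: Form V + V^T where V = [[-2, -1], [-2, 3]]
  V^T = [[-2, -2], [-1, 3]]
  V + V^T = [[-4, -3], [-3, 6]]
Step 2: det(V + V^T) = (-4)*6 - (-3)*(-3)
  = -24 - 9 = -33
Step 3: Knot determinant = |det(V + V^T)| = |-33| = 33

33


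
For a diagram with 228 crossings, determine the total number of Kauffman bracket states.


Each crossing contributes 2 choices (A-smoothing or B-smoothing).
Total states = 2^228 = 431359146674410236714672241392314090778194310760649159697657763987456

431359146674410236714672241392314090778194310760649159697657763987456


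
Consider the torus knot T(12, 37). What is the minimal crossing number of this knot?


For a torus knot T(p, q) with gcd(p,q)=1,
the crossing number is min(p*(q-1), q*(p-1)).
p*(q-1) = 12*36 = 432
q*(p-1) = 37*11 = 407
min(432, 407) = 407

407


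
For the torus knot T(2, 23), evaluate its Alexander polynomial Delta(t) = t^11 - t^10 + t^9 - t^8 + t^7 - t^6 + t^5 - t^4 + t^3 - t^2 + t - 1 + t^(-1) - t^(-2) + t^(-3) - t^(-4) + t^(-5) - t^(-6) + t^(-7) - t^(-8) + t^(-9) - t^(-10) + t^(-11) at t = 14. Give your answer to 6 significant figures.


Substituting t = 14 into Delta(t) = t^11 - t^10 + t^9 - t^8 + t^7 - t^6 + t^5 - t^4 + t^3 - t^2 + t - 1 + t^(-1) - t^(-2) + t^(-3) - t^(-4) + t^(-5) - t^(-6) + t^(-7) - t^(-8) + t^(-9) - t^(-10) + t^(-11):
Term values: (4049565169664) + (-289254654976) + (20661046784) + (-1475789056) + (105413504) + (-7529536) + (537824) + (-38416) + (2744) + (-196) + (14) + (-1) + (0.0714286) + (-0.00510204) + (0.000364431) + (-2.60308e-05) + (1.85934e-06) + (-1.3281e-07) + (9.48645e-09) + (-6.77604e-10) + (4.84003e-11) + (-3.45716e-12) + (2.4694e-13)
Sum = 3.779594158e+12
Rounded to 6 significant figures: 3.77959e+12

3.77959e+12


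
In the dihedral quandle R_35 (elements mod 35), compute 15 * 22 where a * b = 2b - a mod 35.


15 * 22 = 2*22 - 15 mod 35
= 44 - 15 mod 35
= 29 mod 35 = 29

29


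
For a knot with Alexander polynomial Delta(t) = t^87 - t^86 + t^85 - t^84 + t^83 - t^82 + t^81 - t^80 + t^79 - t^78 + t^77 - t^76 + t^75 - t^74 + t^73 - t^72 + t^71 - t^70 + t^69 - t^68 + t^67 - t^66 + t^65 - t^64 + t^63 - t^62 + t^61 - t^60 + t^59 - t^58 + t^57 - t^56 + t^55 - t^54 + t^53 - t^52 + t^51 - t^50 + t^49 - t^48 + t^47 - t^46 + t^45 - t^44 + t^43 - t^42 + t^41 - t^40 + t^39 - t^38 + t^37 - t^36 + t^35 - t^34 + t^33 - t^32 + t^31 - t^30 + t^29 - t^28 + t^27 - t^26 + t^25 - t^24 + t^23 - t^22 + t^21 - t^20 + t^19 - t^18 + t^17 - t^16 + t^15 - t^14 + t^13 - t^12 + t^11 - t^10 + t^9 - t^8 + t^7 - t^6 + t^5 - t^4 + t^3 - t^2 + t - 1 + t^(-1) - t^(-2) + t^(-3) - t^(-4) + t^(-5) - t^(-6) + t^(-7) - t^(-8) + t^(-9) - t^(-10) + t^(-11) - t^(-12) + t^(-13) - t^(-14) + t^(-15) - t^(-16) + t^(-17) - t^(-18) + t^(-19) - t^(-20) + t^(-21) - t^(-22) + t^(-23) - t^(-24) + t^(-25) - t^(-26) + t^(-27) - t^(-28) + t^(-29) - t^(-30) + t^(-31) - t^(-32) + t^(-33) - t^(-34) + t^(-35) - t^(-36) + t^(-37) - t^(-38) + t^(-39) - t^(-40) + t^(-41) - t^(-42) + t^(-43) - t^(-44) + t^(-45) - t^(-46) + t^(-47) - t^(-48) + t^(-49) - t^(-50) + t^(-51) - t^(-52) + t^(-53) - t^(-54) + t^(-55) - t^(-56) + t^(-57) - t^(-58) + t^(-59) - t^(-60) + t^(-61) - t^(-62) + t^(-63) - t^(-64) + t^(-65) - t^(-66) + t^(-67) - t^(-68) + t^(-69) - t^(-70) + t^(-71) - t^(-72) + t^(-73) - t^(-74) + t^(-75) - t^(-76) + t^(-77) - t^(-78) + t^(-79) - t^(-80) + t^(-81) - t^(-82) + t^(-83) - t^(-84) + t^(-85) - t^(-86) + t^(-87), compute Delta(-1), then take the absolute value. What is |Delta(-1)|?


Step 1: The polynomial has 175 terms with alternating signs, exponents from 87 down to -87.
Step 2: Substitute t = -1. The i-th term has coefficient (-1)^i and exponent (m-i),
  so its value is (-1)^i * (-1)^(m-i) = (-1)^m = -1 for every i.
Step 3: All 175 terms equal -1, so Delta(-1) = 175 * (-1) = -175
Step 4: |Delta(-1)| = 175

175


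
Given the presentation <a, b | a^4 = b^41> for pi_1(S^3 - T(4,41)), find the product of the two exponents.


The relation is a^4 = b^41.
Product of exponents = 4 * 41
= 164

164


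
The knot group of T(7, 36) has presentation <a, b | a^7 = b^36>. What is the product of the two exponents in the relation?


The relation is a^7 = b^36.
Product of exponents = 7 * 36
= 252

252


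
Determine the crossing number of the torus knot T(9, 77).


For a torus knot T(p, q) with gcd(p,q)=1,
the crossing number is min(p*(q-1), q*(p-1)).
p*(q-1) = 9*76 = 684
q*(p-1) = 77*8 = 616
min(684, 616) = 616

616


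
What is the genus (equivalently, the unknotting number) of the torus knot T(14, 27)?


For a torus knot T(p,q), both the unknotting number and genus equal (p-1)(q-1)/2.
= (14-1)(27-1)/2
= 13*26/2
= 338/2 = 169

169


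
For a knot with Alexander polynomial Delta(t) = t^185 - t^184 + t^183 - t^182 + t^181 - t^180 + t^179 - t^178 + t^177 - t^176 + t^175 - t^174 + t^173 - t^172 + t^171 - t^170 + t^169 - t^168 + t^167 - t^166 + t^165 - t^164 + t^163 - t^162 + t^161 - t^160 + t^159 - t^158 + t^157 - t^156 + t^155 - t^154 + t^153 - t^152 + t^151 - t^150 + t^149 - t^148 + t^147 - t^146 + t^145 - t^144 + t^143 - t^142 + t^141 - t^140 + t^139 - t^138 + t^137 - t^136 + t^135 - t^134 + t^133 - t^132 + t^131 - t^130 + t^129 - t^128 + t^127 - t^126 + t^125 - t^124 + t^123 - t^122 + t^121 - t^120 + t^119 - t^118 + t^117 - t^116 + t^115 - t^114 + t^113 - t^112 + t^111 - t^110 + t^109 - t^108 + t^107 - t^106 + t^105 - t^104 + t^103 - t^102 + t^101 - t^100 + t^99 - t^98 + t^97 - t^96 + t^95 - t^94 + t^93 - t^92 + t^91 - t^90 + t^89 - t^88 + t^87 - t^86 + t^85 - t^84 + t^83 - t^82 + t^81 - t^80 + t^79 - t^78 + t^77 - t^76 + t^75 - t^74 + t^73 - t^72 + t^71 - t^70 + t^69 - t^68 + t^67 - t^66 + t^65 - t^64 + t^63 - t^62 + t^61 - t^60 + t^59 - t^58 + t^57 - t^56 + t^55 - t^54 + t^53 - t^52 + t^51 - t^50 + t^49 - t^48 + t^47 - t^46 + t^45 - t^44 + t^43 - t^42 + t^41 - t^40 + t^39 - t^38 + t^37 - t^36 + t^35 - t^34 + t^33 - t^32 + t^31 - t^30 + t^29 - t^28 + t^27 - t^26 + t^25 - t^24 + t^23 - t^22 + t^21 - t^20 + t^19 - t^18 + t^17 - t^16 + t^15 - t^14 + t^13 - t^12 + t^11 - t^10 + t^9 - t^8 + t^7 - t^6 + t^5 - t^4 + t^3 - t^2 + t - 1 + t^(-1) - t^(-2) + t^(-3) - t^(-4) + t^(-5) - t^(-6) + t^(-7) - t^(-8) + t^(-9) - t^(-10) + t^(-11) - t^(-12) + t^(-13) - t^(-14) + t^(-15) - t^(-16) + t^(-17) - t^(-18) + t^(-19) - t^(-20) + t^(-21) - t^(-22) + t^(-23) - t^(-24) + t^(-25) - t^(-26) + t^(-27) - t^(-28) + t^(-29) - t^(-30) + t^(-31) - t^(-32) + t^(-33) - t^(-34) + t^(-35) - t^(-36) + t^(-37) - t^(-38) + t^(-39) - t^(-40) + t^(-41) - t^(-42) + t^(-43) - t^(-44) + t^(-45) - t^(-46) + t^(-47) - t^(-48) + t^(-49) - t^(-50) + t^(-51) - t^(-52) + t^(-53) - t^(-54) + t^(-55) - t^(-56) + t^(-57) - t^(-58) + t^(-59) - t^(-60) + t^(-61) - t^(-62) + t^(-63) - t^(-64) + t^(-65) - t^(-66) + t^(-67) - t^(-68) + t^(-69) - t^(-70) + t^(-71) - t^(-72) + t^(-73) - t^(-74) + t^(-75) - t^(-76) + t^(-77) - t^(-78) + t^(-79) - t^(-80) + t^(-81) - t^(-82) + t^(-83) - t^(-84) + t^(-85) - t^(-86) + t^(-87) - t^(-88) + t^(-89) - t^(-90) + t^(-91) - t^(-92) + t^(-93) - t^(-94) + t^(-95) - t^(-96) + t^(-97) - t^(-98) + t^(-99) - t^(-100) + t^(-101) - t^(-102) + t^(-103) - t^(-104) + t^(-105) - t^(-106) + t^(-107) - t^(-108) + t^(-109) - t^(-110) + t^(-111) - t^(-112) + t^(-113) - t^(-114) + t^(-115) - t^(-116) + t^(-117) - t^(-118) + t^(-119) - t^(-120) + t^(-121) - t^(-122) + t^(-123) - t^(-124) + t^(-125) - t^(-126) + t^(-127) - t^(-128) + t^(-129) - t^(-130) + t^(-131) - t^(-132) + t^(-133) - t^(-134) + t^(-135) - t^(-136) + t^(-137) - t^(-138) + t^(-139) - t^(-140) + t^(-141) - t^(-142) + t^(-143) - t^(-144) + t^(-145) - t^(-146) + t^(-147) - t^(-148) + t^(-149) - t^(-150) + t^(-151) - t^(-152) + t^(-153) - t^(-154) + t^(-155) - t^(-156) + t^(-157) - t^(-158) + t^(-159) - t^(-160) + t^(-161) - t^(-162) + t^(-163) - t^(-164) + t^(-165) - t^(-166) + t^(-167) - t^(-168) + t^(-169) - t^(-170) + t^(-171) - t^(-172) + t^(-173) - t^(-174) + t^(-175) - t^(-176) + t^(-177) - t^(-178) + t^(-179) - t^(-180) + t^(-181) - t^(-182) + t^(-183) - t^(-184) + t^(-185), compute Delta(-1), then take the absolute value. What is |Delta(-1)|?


Step 1: The polynomial has 371 terms with alternating signs, exponents from 185 down to -185.
Step 2: Substitute t = -1. The i-th term has coefficient (-1)^i and exponent (m-i),
  so its value is (-1)^i * (-1)^(m-i) = (-1)^m = -1 for every i.
Step 3: All 371 terms equal -1, so Delta(-1) = 371 * (-1) = -371
Step 4: |Delta(-1)| = 371

371
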